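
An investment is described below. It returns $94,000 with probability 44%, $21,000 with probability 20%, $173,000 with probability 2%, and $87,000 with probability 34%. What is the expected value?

EV = 0.44 × 94000 + 0.2 × 21000 + 0.02 × 173000 + 0.34 × 87000 = 41360 + 4200 + 3460 + 29580 = 78600

$78,600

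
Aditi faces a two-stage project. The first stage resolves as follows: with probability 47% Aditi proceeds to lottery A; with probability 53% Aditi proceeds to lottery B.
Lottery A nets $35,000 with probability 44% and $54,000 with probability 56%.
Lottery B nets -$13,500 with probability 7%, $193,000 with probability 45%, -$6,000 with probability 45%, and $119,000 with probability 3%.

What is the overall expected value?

EV(A) = 0.44 × 35000 + 0.56 × 54000 = 15400 + 30240 = 45640
EV(B) = 0.07 × (-13500) + 0.45 × 193000 + 0.45 × (-6000) + 0.03 × 119000 = -945 + 86850 − 2700 + 3570 = 86775
Overall = 0.47 × 45640 + 0.53 × 86775 = 21450.8 + 45990.75 = 67441.55

$67,441.55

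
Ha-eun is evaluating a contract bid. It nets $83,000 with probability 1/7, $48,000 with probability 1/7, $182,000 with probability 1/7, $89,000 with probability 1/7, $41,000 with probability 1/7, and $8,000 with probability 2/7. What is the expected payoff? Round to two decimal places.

$65,571.43

EV = 1/7 × 83000 + 1/7 × 48000 + 1/7 × 182000 + 1/7 × 89000 + 1/7 × 41000 + 2/7 × 8000 = 11857.1429 + 6857.1429 + 26000 + 12714.2857 + 5857.1429 + 2285.7143 = 65571.4286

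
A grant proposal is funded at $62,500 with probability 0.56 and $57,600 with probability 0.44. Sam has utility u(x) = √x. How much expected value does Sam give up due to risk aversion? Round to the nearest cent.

$24.64

E[u] = 0.56·√62500 + 0.44·√57600 = 0.56·250 + 0.44·240 = 245.6
CE = (245.6)² = 60319.36
Risk premium = EV − CE = 60344 − 60319.36 = 24.64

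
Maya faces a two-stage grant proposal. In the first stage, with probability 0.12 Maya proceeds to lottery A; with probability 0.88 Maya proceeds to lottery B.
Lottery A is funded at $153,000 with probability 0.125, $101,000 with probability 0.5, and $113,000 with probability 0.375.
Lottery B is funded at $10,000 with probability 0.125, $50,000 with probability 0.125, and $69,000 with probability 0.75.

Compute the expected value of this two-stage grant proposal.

$65,580

EV(A) = 0.125 × 153000 + 0.5 × 101000 + 0.375 × 113000 = 19125 + 50500 + 42375 = 112000
EV(B) = 0.125 × 10000 + 0.125 × 50000 + 0.75 × 69000 = 1250 + 6250 + 51750 = 59250
Overall = 0.12 × 112000 + 0.88 × 59250 = 13440 + 52140 = 65580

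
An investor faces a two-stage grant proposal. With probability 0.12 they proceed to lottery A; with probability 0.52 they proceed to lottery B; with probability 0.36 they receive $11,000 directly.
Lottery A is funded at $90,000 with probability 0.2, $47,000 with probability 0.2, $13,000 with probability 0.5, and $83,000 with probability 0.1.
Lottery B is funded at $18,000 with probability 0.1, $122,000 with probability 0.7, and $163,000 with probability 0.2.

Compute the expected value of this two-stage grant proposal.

$71,320

EV(A) = 0.2 × 90000 + 0.2 × 47000 + 0.5 × 13000 + 0.1 × 83000 = 18000 + 9400 + 6500 + 8300 = 42200
EV(B) = 0.1 × 18000 + 0.7 × 122000 + 0.2 × 163000 = 1800 + 85400 + 32600 = 119800
Branch C: 11000 (certain)
Overall = 0.12 × 42200 + 0.52 × 119800 + 0.36 × 11000 = 5064 + 62296 + 3960 = 71320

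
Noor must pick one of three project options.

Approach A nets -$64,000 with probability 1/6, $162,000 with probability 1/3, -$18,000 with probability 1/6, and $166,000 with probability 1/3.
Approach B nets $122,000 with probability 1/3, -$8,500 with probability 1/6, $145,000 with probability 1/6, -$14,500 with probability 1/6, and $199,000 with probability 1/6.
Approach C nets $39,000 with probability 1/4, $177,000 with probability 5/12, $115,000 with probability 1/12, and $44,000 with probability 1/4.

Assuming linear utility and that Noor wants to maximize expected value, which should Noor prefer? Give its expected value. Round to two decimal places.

Approach A = 1/6 × (-64000) + 1/3 × 162000 + 1/6 × (-18000) + 1/3 × 166000 = -10666.6667 + 54000 − 3000 + 55333.3333 = 95666.6667
Approach B = 1/3 × 122000 + 1/6 × (-8500) + 1/6 × 145000 + 1/6 × (-14500) + 1/6 × 199000 = 40666.6667 − 1416.6667 + 24166.6667 − 2416.6667 + 33166.6667 = 94166.6667
Approach C = 1/4 × 39000 + 5/12 × 177000 + 1/12 × 115000 + 1/4 × 44000 = 9750 + 73750 + 9583.3333 + 11000 = 104083.3333

Approach C ($104,083.33)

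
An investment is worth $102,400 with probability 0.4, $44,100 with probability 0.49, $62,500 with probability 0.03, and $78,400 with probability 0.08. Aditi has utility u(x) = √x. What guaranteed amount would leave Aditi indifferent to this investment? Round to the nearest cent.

$68,016.64

E[u] = 0.4·√102400 + 0.49·√44100 + 0.03·√62500 + 0.08·√78400 = 0.4·320 + 0.49·210 + 0.03·250 + 0.08·280 = 260.8
CE = (260.8)² = 68016.64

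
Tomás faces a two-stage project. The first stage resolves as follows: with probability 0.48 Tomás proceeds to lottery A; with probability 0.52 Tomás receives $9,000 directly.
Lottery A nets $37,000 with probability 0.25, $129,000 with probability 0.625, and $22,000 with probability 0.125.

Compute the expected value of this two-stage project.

$49,140

EV(A) = 0.25 × 37000 + 0.625 × 129000 + 0.125 × 22000 = 9250 + 80625 + 2750 = 92625
Branch B: 9000 (certain)
Overall = 0.48 × 92625 + 0.52 × 9000 = 44460 + 4680 = 49140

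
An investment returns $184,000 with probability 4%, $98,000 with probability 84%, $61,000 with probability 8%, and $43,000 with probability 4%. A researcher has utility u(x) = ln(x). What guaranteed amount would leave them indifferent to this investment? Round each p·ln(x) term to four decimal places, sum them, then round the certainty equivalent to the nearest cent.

E[u] = 0.04·ln(184000) + 0.84·ln(98000) + 0.08·ln(61000) + 0.04·ln(43000) = 0.4849 + 9.6539 + 0.8815 + 0.4268 = 11.4471
CE = e^11.4471 ≈ 93629.43

$93,629.43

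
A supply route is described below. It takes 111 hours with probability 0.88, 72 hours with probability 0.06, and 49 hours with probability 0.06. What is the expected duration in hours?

EV = 0.88 × 111 + 0.06 × 72 + 0.06 × 49 = 97.68 + 4.32 + 2.94 = 104.94

104.94 hours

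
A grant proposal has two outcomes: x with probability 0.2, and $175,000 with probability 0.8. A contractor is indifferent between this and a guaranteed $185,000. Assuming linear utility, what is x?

0.2·x + 0.8·175000 = 185000
0.2·x = 185000 − 140000 = 45000
x = 45000 / 0.2 = 225000

x = $225,000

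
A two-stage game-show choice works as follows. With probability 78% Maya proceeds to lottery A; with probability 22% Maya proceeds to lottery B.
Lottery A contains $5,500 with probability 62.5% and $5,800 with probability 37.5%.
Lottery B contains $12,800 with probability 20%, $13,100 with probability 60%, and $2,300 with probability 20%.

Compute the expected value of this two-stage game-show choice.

$6,771.35

EV(A) = 0.625 × 5500 + 0.375 × 5800 = 3437.5 + 2175 = 5612.5
EV(B) = 0.2 × 12800 + 0.6 × 13100 + 0.2 × 2300 = 2560 + 7860 + 460 = 10880
Overall = 0.78 × 5612.5 + 0.22 × 10880 = 4377.75 + 2393.6 = 6771.35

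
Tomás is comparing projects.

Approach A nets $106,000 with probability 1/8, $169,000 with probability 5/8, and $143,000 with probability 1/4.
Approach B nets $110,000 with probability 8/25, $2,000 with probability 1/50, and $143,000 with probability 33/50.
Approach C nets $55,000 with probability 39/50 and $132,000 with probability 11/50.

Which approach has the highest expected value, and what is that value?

Approach A ($154,625)

Approach A = 1/8 × 106000 + 5/8 × 169000 + 1/4 × 143000 = 13250 + 105625 + 35750 = 154625
Approach B = 8/25 × 110000 + 1/50 × 2000 + 33/50 × 143000 = 35200 + 40 + 94380 = 129620
Approach C = 39/50 × 55000 + 11/50 × 132000 = 42900 + 29040 = 71940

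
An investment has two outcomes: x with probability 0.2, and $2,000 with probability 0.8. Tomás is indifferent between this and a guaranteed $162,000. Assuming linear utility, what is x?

0.2·x + 0.8·2000 = 162000
0.2·x = 162000 − 1600 = 160400
x = 160400 / 0.2 = 802000

x = $802,000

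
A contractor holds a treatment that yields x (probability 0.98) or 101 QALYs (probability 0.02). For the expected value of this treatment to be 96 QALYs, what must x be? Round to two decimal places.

x = 95.90 QALYs

0.98·x + 0.02·101 = 96
0.98·x = 96 − 2.02 = 93.98
x = 93.98 / 0.98 = 95.8980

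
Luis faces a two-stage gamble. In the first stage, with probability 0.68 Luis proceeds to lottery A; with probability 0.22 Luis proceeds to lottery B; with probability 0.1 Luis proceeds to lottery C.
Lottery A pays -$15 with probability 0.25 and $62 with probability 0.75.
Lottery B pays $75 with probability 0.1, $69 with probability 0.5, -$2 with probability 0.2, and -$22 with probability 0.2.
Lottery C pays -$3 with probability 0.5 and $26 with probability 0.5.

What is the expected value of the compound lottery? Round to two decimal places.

EV(A) = 0.25 × (-15) + 0.75 × 62 = -3.75 + 46.5 = 42.75
EV(B) = 0.1 × 75 + 0.5 × 69 + 0.2 × (-2) + 0.2 × (-22) = 7.5 + 34.5 − 0.4 − 4.4 = 37.2
EV(C) = 0.5 × (-3) + 0.5 × 26 = -1.5 + 13 = 11.5
Overall = 0.68 × 42.75 + 0.22 × 37.2 + 0.1 × 11.5 = 29.07 + 8.184 + 1.15 = 38.404

$38.40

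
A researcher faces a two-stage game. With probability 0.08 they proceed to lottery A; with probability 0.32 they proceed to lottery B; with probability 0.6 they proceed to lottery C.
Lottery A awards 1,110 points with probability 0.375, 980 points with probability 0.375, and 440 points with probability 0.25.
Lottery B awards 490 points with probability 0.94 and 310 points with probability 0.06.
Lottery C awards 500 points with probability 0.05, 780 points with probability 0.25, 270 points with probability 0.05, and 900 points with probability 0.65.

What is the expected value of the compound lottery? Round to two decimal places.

715.94 points

EV(A) = 0.375 × 1110 + 0.375 × 980 + 0.25 × 440 = 416.25 + 367.5 + 110 = 893.75
EV(B) = 0.94 × 490 + 0.06 × 310 = 460.6 + 18.6 = 479.2
EV(C) = 0.05 × 500 + 0.25 × 780 + 0.05 × 270 + 0.65 × 900 = 25 + 195 + 13.5 + 585 = 818.5
Overall = 0.08 × 893.75 + 0.32 × 479.2 + 0.6 × 818.5 = 71.5 + 153.344 + 491.1 = 715.944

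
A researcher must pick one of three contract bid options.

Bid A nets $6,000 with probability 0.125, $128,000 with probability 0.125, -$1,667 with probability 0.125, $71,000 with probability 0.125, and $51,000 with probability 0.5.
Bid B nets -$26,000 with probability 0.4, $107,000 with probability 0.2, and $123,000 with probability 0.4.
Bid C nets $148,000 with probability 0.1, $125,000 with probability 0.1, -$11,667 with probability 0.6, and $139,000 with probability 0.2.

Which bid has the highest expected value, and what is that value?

Bid A = 0.125 × 6000 + 0.125 × 128000 + 0.125 × (-1667) + 0.125 × 71000 + 0.5 × 51000 = 750 + 16000 − 208.375 + 8875 + 25500 = 50916.625
Bid B = 0.4 × (-26000) + 0.2 × 107000 + 0.4 × 123000 = -10400 + 21400 + 49200 = 60200
Bid C = 0.1 × 148000 + 0.1 × 125000 + 0.6 × (-11667) + 0.2 × 139000 = 14800 + 12500 − 7000.2 + 27800 = 48099.8

Bid B ($60,200)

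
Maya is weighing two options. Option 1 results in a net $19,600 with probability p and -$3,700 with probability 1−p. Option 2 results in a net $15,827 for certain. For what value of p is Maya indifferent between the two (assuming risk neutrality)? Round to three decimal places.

p = 0.838

p·19600 + (1−p)·(-3700) = 15827
23300p − 3700 = 15827
p = (15827 + 3700) / 23300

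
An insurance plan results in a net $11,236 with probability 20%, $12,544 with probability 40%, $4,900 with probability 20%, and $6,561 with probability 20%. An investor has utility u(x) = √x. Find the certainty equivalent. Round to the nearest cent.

$9,254.44

E[u] = 0.2·√11236 + 0.4·√12544 + 0.2·√4900 + 0.2·√6561 = 0.2·106 + 0.4·112 + 0.2·70 + 0.2·81 = 96.2
CE = (96.2)² = 9254.44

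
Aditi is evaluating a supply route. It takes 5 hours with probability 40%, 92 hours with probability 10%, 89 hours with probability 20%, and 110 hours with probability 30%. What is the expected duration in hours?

62 hours

EV = 0.4 × 5 + 0.1 × 92 + 0.2 × 89 + 0.3 × 110 = 2 + 9.2 + 17.8 + 33 = 62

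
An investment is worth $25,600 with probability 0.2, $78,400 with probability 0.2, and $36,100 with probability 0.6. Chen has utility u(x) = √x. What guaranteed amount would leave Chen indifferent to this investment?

E[u] = 0.2·√25600 + 0.2·√78400 + 0.6·√36100 = 0.2·160 + 0.2·280 + 0.6·190 = 202
CE = (202)² = 40804

$40,804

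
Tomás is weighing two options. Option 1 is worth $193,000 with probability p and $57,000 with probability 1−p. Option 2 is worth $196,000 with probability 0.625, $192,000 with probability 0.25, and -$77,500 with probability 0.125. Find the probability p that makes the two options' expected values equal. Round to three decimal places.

EV(Option 2) = 0.625 × 196000 + 0.25 × 192000 + 0.125 × (-77500) = 122500 + 48000 − 9687.5 = 160812.5
p·193000 + (1−p)·57000 = 160812.5
136000p + 57000 = 160812.5
p = (160812.5 − 57000) / 136000

p = 0.763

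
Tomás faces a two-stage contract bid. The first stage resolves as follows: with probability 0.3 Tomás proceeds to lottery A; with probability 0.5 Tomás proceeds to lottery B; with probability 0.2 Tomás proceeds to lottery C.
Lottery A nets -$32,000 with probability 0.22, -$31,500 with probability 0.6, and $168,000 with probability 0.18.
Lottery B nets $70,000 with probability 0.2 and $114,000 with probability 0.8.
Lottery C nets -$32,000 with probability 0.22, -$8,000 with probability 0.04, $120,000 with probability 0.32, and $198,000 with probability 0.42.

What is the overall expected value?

$76,730

EV(A) = 0.22 × (-32000) + 0.6 × (-31500) + 0.18 × 168000 = -7040 − 18900 + 30240 = 4300
EV(B) = 0.2 × 70000 + 0.8 × 114000 = 14000 + 91200 = 105200
EV(C) = 0.22 × (-32000) + 0.04 × (-8000) + 0.32 × 120000 + 0.42 × 198000 = -7040 − 320 + 38400 + 83160 = 114200
Overall = 0.3 × 4300 + 0.5 × 105200 + 0.2 × 114200 = 1290 + 52600 + 22840 = 76730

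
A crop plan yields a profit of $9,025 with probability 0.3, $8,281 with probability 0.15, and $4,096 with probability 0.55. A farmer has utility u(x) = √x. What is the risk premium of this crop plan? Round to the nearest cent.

$219.43

E[u] = 0.3·√9025 + 0.15·√8281 + 0.55·√4096 = 0.3·95 + 0.15·91 + 0.55·64 = 77.35
CE = (77.35)² = 5983.0225
Risk premium = EV − CE = 6202.45 − 5983.0225 = 219.4275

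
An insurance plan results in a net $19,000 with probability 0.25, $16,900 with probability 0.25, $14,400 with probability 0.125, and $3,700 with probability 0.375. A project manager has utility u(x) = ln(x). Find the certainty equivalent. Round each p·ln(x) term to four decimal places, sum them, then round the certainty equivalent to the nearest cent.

$9,649.87

E[u] = 0.25·ln(19000) + 0.25·ln(16900) + 0.125·ln(14400) + 0.375·ln(3700) = 2.4630 + 2.4338 + 1.1969 + 3.0810 = 9.1747
CE = e^9.1747 ≈ 9649.87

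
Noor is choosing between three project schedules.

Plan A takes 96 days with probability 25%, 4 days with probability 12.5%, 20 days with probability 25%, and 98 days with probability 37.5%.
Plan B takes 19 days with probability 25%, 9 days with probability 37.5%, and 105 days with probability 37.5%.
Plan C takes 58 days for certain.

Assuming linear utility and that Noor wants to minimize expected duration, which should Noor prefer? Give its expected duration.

Plan B (47.5 days)

Plan A = 0.25 × 96 + 0.125 × 4 + 0.25 × 20 + 0.375 × 98 = 24 + 0.5 + 5 + 36.75 = 66.25
Plan B = 0.25 × 19 + 0.375 × 9 + 0.375 × 105 = 4.75 + 3.375 + 39.375 = 47.5
Plan C: 58 (certain)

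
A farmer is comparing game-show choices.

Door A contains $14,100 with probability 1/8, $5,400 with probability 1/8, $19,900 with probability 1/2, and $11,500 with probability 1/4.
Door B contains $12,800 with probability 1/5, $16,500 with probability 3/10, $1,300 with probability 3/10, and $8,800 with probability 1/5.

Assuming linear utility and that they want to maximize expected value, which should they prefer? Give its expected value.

Door A = 1/8 × 14100 + 1/8 × 5400 + 1/2 × 19900 + 1/4 × 11500 = 1762.5 + 675 + 9950 + 2875 = 15262.5
Door B = 1/5 × 12800 + 3/10 × 16500 + 3/10 × 1300 + 1/5 × 8800 = 2560 + 4950 + 390 + 1760 = 9660

Door A ($15,262.50)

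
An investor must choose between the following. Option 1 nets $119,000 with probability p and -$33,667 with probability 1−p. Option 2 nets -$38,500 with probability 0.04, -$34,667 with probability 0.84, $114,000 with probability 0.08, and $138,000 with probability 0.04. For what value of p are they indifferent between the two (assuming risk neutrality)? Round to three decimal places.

EV(Option 2) = 0.04 × (-38500) + 0.84 × (-34667) + 0.08 × 114000 + 0.04 × 138000 = -1540 − 29120.28 + 9120 + 5520 = -16020.28
p·119000 + (1−p)·(-33667) = -16020.28
152667p − 33667 = -16020.28
p = (-16020.28 + 33667) / 152667

p = 0.116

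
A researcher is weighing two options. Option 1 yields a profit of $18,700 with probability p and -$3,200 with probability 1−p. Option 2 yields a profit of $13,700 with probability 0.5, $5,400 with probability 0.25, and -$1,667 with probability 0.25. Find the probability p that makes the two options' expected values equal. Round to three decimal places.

p = 0.502

EV(Option 2) = 0.5 × 13700 + 0.25 × 5400 + 0.25 × (-1667) = 6850 + 1350 − 416.75 = 7783.25
p·18700 + (1−p)·(-3200) = 7783.25
21900p − 3200 = 7783.25
p = (7783.25 + 3200) / 21900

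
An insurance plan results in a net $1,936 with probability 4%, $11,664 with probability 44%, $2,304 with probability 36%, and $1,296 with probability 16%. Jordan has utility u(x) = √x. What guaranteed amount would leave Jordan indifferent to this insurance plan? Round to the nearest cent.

$5,230.18

E[u] = 0.04·√1936 + 0.44·√11664 + 0.36·√2304 + 0.16·√1296 = 0.04·44 + 0.44·108 + 0.36·48 + 0.16·36 = 72.32
CE = (72.32)² = 5230.1824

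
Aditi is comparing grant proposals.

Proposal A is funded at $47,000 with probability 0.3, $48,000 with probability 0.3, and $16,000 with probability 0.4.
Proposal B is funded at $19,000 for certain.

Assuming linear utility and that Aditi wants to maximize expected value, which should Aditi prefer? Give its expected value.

Proposal A ($34,900)

Proposal A = 0.3 × 47000 + 0.3 × 48000 + 0.4 × 16000 = 14100 + 14400 + 6400 = 34900
Proposal B: 19000 (certain)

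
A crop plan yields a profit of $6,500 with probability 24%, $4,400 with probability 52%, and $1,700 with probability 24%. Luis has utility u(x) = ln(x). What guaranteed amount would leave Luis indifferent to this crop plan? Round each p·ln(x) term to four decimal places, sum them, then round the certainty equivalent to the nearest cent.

E[u] = 0.24·ln(6500) + 0.52·ln(4400) + 0.24·ln(1700) = 2.1071 + 4.3625 + 1.7852 = 8.2548
CE = e^8.2548 ≈ 3846.04

$3,846.04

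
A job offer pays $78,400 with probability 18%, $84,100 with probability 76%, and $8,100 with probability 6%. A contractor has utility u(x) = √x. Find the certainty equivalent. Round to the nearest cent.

$76,286.44

E[u] = 0.18·√78400 + 0.76·√84100 + 0.06·√8100 = 0.18·280 + 0.76·290 + 0.06·90 = 276.2
CE = (276.2)² = 76286.44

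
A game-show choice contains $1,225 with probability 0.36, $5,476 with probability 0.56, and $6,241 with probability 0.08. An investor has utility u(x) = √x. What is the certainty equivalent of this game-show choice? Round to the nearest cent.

E[u] = 0.36·√1225 + 0.56·√5476 + 0.08·√6241 = 0.36·35 + 0.56·74 + 0.08·79 = 60.36
CE = (60.36)² = 3643.3296

$3,643.33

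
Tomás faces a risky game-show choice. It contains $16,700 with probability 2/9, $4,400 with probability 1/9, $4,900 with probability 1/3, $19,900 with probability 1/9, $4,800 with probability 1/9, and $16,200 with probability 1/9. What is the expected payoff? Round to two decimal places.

$10,377.78

EV = 2/9 × 16700 + 1/9 × 4400 + 1/3 × 4900 + 1/9 × 19900 + 1/9 × 4800 + 1/9 × 16200 = 3711.1111 + 488.8889 + 1633.3333 + 2211.1111 + 533.3333 + 1800 = 10377.7778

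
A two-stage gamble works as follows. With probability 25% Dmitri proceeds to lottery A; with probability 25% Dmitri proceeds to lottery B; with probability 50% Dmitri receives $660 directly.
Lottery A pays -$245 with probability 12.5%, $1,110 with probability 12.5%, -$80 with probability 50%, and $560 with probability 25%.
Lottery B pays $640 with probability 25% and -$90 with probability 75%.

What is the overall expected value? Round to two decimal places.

EV(A) = 0.125 × (-245) + 0.125 × 1110 + 0.5 × (-80) + 0.25 × 560 = -30.625 + 138.75 − 40 + 140 = 208.125
EV(B) = 0.25 × 640 + 0.75 × (-90) = 160 − 67.5 = 92.5
Branch C: 660 (certain)
Overall = 0.25 × 208.125 + 0.25 × 92.5 + 0.5 × 660 = 52.03125 + 23.125 + 330 = 405.15625

$405.16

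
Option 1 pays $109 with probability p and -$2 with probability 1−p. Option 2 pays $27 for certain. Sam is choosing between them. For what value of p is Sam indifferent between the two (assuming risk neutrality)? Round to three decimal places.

p = 0.261

p·109 + (1−p)·(-2) = 27
111p − 2 = 27
p = (27 + 2) / 111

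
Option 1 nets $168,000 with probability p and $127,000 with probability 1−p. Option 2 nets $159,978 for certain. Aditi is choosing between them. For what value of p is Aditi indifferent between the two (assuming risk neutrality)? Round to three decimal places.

p·168000 + (1−p)·127000 = 159978
41000p + 127000 = 159978
p = (159978 − 127000) / 41000

p = 0.804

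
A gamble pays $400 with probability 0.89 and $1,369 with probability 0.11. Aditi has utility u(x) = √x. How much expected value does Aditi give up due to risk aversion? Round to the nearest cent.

$28.29

E[u] = 0.89·√400 + 0.11·√1369 = 0.89·20 + 0.11·37 = 21.87
CE = (21.87)² = 478.2969
Risk premium = EV − CE = 506.59 − 478.2969 = 28.2931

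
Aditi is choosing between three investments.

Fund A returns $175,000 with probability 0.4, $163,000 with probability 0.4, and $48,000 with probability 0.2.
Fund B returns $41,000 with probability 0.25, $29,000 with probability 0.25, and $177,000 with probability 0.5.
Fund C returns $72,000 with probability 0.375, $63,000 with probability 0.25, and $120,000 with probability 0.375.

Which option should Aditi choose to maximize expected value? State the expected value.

Fund A ($144,800)

Fund A = 0.4 × 175000 + 0.4 × 163000 + 0.2 × 48000 = 70000 + 65200 + 9600 = 144800
Fund B = 0.25 × 41000 + 0.25 × 29000 + 0.5 × 177000 = 10250 + 7250 + 88500 = 106000
Fund C = 0.375 × 72000 + 0.25 × 63000 + 0.375 × 120000 = 27000 + 15750 + 45000 = 87750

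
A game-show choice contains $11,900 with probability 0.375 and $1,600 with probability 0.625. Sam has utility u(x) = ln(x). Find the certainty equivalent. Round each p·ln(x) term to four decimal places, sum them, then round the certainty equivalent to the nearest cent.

E[u] = 0.375·ln(11900) + 0.625·ln(1600) = 3.5191 + 4.6111 = 8.1302
CE = e^8.1302 ≈ 3395.48

$3,395.48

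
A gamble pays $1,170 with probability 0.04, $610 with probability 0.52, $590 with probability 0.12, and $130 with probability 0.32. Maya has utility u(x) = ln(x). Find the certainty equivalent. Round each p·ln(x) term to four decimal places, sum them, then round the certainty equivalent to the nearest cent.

$380.24

E[u] = 0.04·ln(1170) + 0.52·ln(610) + 0.12·ln(590) + 0.32·ln(130) = 0.2826 + 3.3350 + 0.7656 + 1.5576 = 5.9408
CE = e^5.9408 ≈ 380.24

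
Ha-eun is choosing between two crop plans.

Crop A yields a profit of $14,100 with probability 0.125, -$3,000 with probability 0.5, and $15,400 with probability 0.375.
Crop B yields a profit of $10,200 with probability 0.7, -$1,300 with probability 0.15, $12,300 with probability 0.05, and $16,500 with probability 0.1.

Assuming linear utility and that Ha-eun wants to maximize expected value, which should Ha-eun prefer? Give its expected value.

Crop A = 0.125 × 14100 + 0.5 × (-3000) + 0.375 × 15400 = 1762.5 − 1500 + 5775 = 6037.5
Crop B = 0.7 × 10200 + 0.15 × (-1300) + 0.05 × 12300 + 0.1 × 16500 = 7140 − 195 + 615 + 1650 = 9210

Crop B ($9,210)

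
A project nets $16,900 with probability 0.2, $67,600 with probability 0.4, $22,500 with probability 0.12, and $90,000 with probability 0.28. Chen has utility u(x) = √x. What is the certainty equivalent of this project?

$53,824

E[u] = 0.2·√16900 + 0.4·√67600 + 0.12·√22500 + 0.28·√90000 = 0.2·130 + 0.4·260 + 0.12·150 + 0.28·300 = 232
CE = (232)² = 53824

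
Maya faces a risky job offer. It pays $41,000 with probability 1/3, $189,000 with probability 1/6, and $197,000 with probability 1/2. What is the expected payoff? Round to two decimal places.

$143,666.67

EV = 1/3 × 41000 + 1/6 × 189000 + 1/2 × 197000 = 13666.6667 + 31500 + 98500 = 143666.6667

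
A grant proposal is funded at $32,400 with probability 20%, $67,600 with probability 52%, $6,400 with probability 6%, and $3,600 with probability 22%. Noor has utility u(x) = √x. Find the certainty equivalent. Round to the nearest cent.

E[u] = 0.2·√32400 + 0.52·√67600 + 0.06·√6400 + 0.22·√3600 = 0.2·180 + 0.52·260 + 0.06·80 + 0.22·60 = 189.2
CE = (189.2)² = 35796.64

$35,796.64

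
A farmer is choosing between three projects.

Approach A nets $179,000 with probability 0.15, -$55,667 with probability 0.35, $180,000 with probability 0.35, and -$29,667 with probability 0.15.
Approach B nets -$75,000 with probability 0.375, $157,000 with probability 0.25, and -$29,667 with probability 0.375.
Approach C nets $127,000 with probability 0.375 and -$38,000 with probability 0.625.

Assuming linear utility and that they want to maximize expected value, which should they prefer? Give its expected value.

Approach A = 0.15 × 179000 + 0.35 × (-55667) + 0.35 × 180000 + 0.15 × (-29667) = 26850 − 19483.45 + 63000 − 4450.05 = 65916.5
Approach B = 0.375 × (-75000) + 0.25 × 157000 + 0.375 × (-29667) = -28125 + 39250 − 11125.125 = -0.125
Approach C = 0.375 × 127000 + 0.625 × (-38000) = 47625 − 23750 = 23875

Approach A ($65,916.50)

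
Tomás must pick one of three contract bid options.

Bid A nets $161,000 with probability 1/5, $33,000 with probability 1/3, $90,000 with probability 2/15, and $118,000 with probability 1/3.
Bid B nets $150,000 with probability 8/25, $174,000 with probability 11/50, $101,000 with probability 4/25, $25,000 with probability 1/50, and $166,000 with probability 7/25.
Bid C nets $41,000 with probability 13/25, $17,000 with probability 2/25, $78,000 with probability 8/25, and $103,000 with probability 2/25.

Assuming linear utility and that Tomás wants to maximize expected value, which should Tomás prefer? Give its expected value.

Bid A = 1/5 × 161000 + 1/3 × 33000 + 2/15 × 90000 + 1/3 × 118000 = 32200 + 11000 + 12000 + 39333.3333 = 94533.3333
Bid B = 8/25 × 150000 + 11/50 × 174000 + 4/25 × 101000 + 1/50 × 25000 + 7/25 × 166000 = 48000 + 38280 + 16160 + 500 + 46480 = 149420
Bid C = 13/25 × 41000 + 2/25 × 17000 + 8/25 × 78000 + 2/25 × 103000 = 21320 + 1360 + 24960 + 8240 = 55880

Bid B ($149,420)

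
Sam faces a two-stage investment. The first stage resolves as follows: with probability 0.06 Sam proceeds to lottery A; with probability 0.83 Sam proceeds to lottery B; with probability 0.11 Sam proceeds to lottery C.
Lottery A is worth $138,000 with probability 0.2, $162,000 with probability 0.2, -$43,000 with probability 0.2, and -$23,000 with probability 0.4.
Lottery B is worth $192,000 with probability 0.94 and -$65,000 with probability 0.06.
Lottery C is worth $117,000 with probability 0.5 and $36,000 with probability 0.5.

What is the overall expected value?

$157,508.40

EV(A) = 0.2 × 138000 + 0.2 × 162000 + 0.2 × (-43000) + 0.4 × (-23000) = 27600 + 32400 − 8600 − 9200 = 42200
EV(B) = 0.94 × 192000 + 0.06 × (-65000) = 180480 − 3900 = 176580
EV(C) = 0.5 × 117000 + 0.5 × 36000 = 58500 + 18000 = 76500
Overall = 0.06 × 42200 + 0.83 × 176580 + 0.11 × 76500 = 2532 + 146561.4 + 8415 = 157508.4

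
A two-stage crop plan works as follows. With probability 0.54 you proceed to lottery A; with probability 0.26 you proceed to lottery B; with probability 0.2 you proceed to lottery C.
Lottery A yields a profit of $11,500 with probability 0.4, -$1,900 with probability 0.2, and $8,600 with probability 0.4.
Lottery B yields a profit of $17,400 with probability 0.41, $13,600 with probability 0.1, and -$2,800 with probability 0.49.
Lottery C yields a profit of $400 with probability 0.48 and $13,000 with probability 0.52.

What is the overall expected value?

EV(A) = 0.4 × 11500 + 0.2 × (-1900) + 0.4 × 8600 = 4600 − 380 + 3440 = 7660
EV(B) = 0.41 × 17400 + 0.1 × 13600 + 0.49 × (-2800) = 7134 + 1360 − 1372 = 7122
EV(C) = 0.48 × 400 + 0.52 × 13000 = 192 + 6760 = 6952
Overall = 0.54 × 7660 + 0.26 × 7122 + 0.2 × 6952 = 4136.4 + 1851.72 + 1390.4 = 7378.52

$7,378.52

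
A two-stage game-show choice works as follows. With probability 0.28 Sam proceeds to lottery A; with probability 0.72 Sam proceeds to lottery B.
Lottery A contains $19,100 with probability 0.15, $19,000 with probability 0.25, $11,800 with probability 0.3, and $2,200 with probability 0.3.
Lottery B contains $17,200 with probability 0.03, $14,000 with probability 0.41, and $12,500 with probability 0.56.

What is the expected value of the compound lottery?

EV(A) = 0.15 × 19100 + 0.25 × 19000 + 0.3 × 11800 + 0.3 × 2200 = 2865 + 4750 + 3540 + 660 = 11815
EV(B) = 0.03 × 17200 + 0.41 × 14000 + 0.56 × 12500 = 516 + 5740 + 7000 = 13256
Overall = 0.28 × 11815 + 0.72 × 13256 = 3308.2 + 9544.32 = 12852.52

$12,852.52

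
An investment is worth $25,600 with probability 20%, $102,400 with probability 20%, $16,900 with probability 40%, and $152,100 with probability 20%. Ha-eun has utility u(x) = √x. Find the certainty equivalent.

E[u] = 0.2·√25600 + 0.2·√102400 + 0.4·√16900 + 0.2·√152100 = 0.2·160 + 0.2·320 + 0.4·130 + 0.2·390 = 226
CE = (226)² = 51076

$51,076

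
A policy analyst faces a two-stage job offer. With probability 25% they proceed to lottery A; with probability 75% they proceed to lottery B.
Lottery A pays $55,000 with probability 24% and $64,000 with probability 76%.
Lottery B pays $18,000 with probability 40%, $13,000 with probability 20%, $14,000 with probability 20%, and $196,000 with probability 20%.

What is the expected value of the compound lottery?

$54,310

EV(A) = 0.24 × 55000 + 0.76 × 64000 = 13200 + 48640 = 61840
EV(B) = 0.4 × 18000 + 0.2 × 13000 + 0.2 × 14000 + 0.2 × 196000 = 7200 + 2600 + 2800 + 39200 = 51800
Overall = 0.25 × 61840 + 0.75 × 51800 = 15460 + 38850 = 54310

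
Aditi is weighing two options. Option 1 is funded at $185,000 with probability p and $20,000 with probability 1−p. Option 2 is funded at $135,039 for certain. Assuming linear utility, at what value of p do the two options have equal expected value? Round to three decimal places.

p·185000 + (1−p)·20000 = 135039
165000p + 20000 = 135039
p = (135039 − 20000) / 165000

p = 0.697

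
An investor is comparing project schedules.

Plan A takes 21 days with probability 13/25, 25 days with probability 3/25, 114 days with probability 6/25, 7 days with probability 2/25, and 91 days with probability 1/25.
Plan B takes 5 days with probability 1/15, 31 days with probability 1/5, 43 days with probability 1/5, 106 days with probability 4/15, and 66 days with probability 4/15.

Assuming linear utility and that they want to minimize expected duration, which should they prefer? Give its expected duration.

Plan A (45.48 days)

Plan A = 13/25 × 21 + 3/25 × 25 + 6/25 × 114 + 2/25 × 7 + 1/25 × 91 = 10.92 + 3 + 27.36 + 0.56 + 3.64 = 45.48
Plan B = 1/15 × 5 + 1/5 × 31 + 1/5 × 43 + 4/15 × 106 + 4/15 × 66 = 0.3333 + 6.2 + 8.6 + 28.2667 + 17.6 = 61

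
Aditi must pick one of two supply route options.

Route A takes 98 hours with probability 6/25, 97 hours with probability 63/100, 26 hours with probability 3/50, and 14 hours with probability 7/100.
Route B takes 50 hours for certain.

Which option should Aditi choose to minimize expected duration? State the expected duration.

Route B (50 hours)

Route A = 6/25 × 98 + 63/100 × 97 + 3/50 × 26 + 7/100 × 14 = 23.52 + 61.11 + 1.56 + 0.98 = 87.17
Route B: 50 (certain)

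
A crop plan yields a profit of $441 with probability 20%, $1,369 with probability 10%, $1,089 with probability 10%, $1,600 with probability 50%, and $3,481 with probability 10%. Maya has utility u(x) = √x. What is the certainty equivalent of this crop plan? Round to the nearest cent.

E[u] = 0.2·√441 + 0.1·√1369 + 0.1·√1089 + 0.5·√1600 + 0.1·√3481 = 0.2·21 + 0.1·37 + 0.1·33 + 0.5·40 + 0.1·59 = 37.1
CE = (37.1)² = 1376.41

$1,376.41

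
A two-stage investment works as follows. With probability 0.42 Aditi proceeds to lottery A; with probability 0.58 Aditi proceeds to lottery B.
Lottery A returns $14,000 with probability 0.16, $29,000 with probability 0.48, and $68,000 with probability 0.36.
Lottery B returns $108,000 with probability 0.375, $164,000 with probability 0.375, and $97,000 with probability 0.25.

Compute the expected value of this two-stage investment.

$90,293.80

EV(A) = 0.16 × 14000 + 0.48 × 29000 + 0.36 × 68000 = 2240 + 13920 + 24480 = 40640
EV(B) = 0.375 × 108000 + 0.375 × 164000 + 0.25 × 97000 = 40500 + 61500 + 24250 = 126250
Overall = 0.42 × 40640 + 0.58 × 126250 = 17068.8 + 73225 = 90293.8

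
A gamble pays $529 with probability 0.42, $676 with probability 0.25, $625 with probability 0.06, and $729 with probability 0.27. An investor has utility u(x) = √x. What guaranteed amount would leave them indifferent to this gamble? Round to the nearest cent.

$622.50

E[u] = 0.42·√529 + 0.25·√676 + 0.06·√625 + 0.27·√729 = 0.42·23 + 0.25·26 + 0.06·25 + 0.27·27 = 24.95
CE = (24.95)² = 622.5025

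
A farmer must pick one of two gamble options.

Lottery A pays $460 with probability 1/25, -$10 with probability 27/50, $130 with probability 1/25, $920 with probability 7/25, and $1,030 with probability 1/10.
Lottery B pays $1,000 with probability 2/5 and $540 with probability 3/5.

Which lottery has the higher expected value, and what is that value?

Lottery B ($724)

Lottery A = 1/25 × 460 + 27/50 × (-10) + 1/25 × 130 + 7/25 × 920 + 1/10 × 1030 = 18.4 − 5.4 + 5.2 + 257.6 + 103 = 378.8
Lottery B = 2/5 × 1000 + 3/5 × 540 = 400 + 324 = 724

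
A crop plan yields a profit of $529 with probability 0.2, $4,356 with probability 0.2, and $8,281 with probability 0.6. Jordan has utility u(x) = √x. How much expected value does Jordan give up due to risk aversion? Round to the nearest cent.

$703.84

E[u] = 0.2·√529 + 0.2·√4356 + 0.6·√8281 = 0.2·23 + 0.2·66 + 0.6·91 = 72.4
CE = (72.4)² = 5241.76
Risk premium = EV − CE = 5945.6 − 5241.76 = 703.84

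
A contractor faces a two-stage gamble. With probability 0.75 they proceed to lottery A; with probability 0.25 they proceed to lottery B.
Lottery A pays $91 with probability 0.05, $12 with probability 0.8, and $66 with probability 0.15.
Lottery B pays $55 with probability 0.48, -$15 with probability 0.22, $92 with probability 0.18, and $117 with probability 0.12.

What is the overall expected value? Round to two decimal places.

EV(A) = 0.05 × 91 + 0.8 × 12 + 0.15 × 66 = 4.55 + 9.6 + 9.9 = 24.05
EV(B) = 0.48 × 55 + 0.22 × (-15) + 0.18 × 92 + 0.12 × 117 = 26.4 − 3.3 + 16.56 + 14.04 = 53.7
Overall = 0.75 × 24.05 + 0.25 × 53.7 = 18.0375 + 13.425 = 31.4625

$31.46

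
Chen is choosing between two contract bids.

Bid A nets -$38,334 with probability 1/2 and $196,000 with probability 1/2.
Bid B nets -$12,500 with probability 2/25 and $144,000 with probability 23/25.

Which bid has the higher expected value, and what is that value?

Bid A = 1/2 × (-38334) + 1/2 × 196000 = -19167 + 98000 = 78833
Bid B = 2/25 × (-12500) + 23/25 × 144000 = -1000 + 132480 = 131480

Bid B ($131,480)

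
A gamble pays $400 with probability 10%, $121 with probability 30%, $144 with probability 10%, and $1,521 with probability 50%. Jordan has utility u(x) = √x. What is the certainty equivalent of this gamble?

$676

E[u] = 0.1·√400 + 0.3·√121 + 0.1·√144 + 0.5·√1521 = 0.1·20 + 0.3·11 + 0.1·12 + 0.5·39 = 26
CE = (26)² = 676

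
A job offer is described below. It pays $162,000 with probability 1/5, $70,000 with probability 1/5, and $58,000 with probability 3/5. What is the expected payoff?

EV = 1/5 × 162000 + 1/5 × 70000 + 3/5 × 58000 = 32400 + 14000 + 34800 = 81200

$81,200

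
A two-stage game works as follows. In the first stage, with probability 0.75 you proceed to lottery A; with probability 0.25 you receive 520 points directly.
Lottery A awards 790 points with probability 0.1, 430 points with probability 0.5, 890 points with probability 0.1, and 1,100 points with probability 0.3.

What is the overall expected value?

664.75 points

EV(A) = 0.1 × 790 + 0.5 × 430 + 0.1 × 890 + 0.3 × 1100 = 79 + 215 + 89 + 330 = 713
Branch B: 520 (certain)
Overall = 0.75 × 713 + 0.25 × 520 = 534.75 + 130 = 664.75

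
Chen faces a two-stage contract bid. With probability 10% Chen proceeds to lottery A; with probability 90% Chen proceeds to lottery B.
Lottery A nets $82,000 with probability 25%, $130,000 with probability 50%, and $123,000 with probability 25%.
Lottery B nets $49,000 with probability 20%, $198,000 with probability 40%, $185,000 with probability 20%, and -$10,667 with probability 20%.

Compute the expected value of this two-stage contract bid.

$123,104.94

EV(A) = 0.25 × 82000 + 0.5 × 130000 + 0.25 × 123000 = 20500 + 65000 + 30750 = 116250
EV(B) = 0.2 × 49000 + 0.4 × 198000 + 0.2 × 185000 + 0.2 × (-10667) = 9800 + 79200 + 37000 − 2133.4 = 123866.6
Overall = 0.1 × 116250 + 0.9 × 123866.6 = 11625 + 111479.94 = 123104.94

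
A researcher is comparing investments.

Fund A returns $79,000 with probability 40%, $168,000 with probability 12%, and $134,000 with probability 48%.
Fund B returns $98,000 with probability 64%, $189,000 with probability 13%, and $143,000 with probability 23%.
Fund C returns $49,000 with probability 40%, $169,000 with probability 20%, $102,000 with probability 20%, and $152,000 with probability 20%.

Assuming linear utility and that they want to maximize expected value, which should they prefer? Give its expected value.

Fund A = 0.4 × 79000 + 0.12 × 168000 + 0.48 × 134000 = 31600 + 20160 + 64320 = 116080
Fund B = 0.64 × 98000 + 0.13 × 189000 + 0.23 × 143000 = 62720 + 24570 + 32890 = 120180
Fund C = 0.4 × 49000 + 0.2 × 169000 + 0.2 × 102000 + 0.2 × 152000 = 19600 + 33800 + 20400 + 30400 = 104200

Fund B ($120,180)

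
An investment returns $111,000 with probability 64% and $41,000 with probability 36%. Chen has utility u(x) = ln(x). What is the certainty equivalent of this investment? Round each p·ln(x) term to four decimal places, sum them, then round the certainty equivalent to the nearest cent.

E[u] = 0.64·ln(111000) + 0.36·ln(41000) = 7.4351 + 3.8237 = 11.2588
CE = e^11.2588 ≈ 77559.45

$77,559.45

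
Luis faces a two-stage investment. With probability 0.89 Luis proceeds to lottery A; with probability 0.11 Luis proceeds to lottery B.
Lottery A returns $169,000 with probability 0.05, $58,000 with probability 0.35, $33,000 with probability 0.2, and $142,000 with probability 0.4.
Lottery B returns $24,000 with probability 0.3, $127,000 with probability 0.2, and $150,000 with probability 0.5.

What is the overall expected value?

$93,849.50

EV(A) = 0.05 × 169000 + 0.35 × 58000 + 0.2 × 33000 + 0.4 × 142000 = 8450 + 20300 + 6600 + 56800 = 92150
EV(B) = 0.3 × 24000 + 0.2 × 127000 + 0.5 × 150000 = 7200 + 25400 + 75000 = 107600
Overall = 0.89 × 92150 + 0.11 × 107600 = 82013.5 + 11836 = 93849.5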